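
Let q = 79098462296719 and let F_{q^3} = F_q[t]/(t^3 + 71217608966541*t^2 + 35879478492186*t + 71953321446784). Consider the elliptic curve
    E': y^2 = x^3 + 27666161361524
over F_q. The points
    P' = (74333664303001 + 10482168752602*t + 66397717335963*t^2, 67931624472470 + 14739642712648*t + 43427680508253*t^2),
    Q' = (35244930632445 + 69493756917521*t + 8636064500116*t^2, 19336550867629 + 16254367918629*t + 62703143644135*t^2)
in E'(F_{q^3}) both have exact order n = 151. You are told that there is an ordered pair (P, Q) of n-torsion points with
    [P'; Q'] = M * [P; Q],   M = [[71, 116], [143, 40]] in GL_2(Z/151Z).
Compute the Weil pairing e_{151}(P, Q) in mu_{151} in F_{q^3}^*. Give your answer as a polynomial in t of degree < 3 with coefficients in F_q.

The 151-Weil pairing on E[151] over F_{79098462296719} is alternating-bilinear: e_{151}(P',Q') = e_{151}(P,Q)^det(M).
So e_{151}(P,Q) = e_{151}(P',Q')^{43}, since 144*43 = 1 mod 151.
Run Miller on y^2=x^3+27666161361524 over F_{79098462296719}: ladder 10010111 (8 bits); e = f_P(D_Q)/f_Q(D_P).
Miller gives e_{151}(P',Q') = 31351675949205 + 23956648419603*t + 1516299733261*t^2 in F_{79098462296719^3}.
Hence e(P,Q) = 75019430353445 + 63328013846338*t + 47107163546350*t^2 in F_{79098462296719^3}^*.

75019430353445 + 63328013846338*t + 47107163546350*t^2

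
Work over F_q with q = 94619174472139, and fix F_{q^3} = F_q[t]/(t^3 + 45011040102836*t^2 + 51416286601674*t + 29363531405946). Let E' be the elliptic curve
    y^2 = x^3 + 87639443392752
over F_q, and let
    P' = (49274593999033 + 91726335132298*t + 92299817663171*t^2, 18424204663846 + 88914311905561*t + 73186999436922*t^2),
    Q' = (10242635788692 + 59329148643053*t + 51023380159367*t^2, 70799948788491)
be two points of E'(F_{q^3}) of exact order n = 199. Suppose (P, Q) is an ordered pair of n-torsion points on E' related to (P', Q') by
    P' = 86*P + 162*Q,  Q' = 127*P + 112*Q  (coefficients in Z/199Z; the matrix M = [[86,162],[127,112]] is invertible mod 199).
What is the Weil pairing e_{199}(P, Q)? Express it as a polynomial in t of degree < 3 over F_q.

Under M = [[86,162],[127,112]] in GL_2(Z/199), e_{199}(P',Q') = e_{199}(P,Q)^(86*112-162*127 mod 199).
So e_{199}(P,Q) = e_{199}(P',Q')^{133}, since 3*133 = 1 mod 199.
n = 199 = (11000111)_2 (8 bits, wt 5); accumulate f_{199,P'}(Q'+S)/f_{199,P'}(S) along the 7-step ladder.
Miller gives e_{199}(P',Q') = 75334424583613 + 81342036907*t + 64890378954776*t^2 in F_{94619174472139^3}.
Raise to 133: e(P,Q) = 61659634390325 + 34602364132602*t + 27143804933174*t^2 in mu_{199}.

61659634390325 + 34602364132602*t + 27143804933174*t^2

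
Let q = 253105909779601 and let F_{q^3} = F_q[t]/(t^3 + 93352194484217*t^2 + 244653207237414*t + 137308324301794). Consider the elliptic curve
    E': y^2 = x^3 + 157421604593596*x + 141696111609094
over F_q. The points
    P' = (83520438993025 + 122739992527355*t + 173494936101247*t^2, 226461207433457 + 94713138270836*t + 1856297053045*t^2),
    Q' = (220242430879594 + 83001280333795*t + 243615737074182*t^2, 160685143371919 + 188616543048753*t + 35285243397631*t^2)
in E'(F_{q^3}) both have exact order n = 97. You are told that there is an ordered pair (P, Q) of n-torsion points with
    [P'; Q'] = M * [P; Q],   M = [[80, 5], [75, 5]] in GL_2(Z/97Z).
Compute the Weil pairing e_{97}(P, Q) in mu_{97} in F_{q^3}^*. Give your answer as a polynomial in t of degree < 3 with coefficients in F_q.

131082779367108 + 2390726203484*t + 113942489534287*t^2

e_{97}(aP+bQ,cP+dQ) = e_{97}(P,Q)^(ad-bc); with (a,b,c,d)=(80,5,75,5) this gives the det-97 law.
80*5 - 5*75 = 25; reduced mod 97: det = 25, inverse 66.
n = 97 = (1100001)_2 (7 bits, wt 3); accumulate f_{97,P'}(Q'+S)/f_{97,P'}(S) along the 6-step ladder.
Miller gives e_{97}(P',Q') = 223186905713168 + 70989266520098*t + 81521136930369*t^2 in F_{253105909779601^3}.
Raise to 66: e(P,Q) = 131082779367108 + 2390726203484*t + 113942489534287*t^2 in mu_{97}.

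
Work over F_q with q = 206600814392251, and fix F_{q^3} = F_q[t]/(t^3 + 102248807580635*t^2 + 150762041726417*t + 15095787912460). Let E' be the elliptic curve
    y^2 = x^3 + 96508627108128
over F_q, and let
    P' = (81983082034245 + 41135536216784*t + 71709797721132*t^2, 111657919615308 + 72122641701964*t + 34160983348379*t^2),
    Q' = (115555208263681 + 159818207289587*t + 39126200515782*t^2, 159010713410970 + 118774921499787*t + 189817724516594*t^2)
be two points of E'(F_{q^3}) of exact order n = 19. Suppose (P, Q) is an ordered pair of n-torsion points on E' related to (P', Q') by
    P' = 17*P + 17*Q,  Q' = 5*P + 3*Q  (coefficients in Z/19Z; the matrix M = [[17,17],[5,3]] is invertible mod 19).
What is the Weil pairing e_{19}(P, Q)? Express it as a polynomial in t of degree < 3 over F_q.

133942334330340 + 106093636572492*t + 10310555691726*t^2

Under M = [[17,17],[5,3]] in GL_2(Z/19), e_{19}(P',Q') = e_{19}(P,Q)^(17*3-17*5 mod 19).
Inverting 4 mod 19: 5. Thus e_{19}(P,Q) = e(P',Q')^{5}.
Double-and-add over 10011: 5-1 doublings, 3-1 additions; each step l_{T,T}/v_{2T} or l_{T,P'}/v at Q'+S for random S.
Result: e(P',Q') = 48671846874121 + 141132478553293*t + 60639890461*t^2.
Thus e_{19}(P,Q) = 133942334330340 + 106093636572492*t + 10310555691726*t^2.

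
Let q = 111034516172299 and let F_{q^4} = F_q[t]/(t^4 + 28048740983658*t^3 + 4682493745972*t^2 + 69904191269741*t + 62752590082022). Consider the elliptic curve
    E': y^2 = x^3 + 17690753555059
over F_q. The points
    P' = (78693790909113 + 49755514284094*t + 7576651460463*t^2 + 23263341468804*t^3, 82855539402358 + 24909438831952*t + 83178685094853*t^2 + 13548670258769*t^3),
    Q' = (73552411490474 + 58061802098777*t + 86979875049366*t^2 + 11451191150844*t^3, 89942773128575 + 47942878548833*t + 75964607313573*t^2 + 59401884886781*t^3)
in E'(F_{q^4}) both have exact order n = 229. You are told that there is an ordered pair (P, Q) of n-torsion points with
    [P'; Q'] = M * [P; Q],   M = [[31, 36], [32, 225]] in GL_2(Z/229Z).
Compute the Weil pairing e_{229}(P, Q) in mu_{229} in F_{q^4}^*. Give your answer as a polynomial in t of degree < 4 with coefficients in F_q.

Under M = [[31,36],[32,225]] in GL_2(Z/229), e_{229}(P',Q') = e_{229}(P,Q)^(31*225-36*32 mod 229).
31*225 - 36*32 = 5823; reduced mod 229: det = 98, inverse 222.
Build f_{229,P'} and f_{229,Q'} via the 8-bit ladder of 229=11100101_2; evaluate at shifted divisors; quotient in F_{111034516172299^4}.
f_P(D_Q)/f_Q(D_P) = 35609205354873 + 55774925387694*t + 81901333952312*t^2 + 75050139818947*t^3.
Raise to 222: e(P,Q) = 67376944856511 + 32651972255195*t + 48507867019371*t^2 + 34771692962374*t^3 in mu_{229}.

67376944856511 + 32651972255195*t + 48507867019371*t^2 + 34771692962374*t^3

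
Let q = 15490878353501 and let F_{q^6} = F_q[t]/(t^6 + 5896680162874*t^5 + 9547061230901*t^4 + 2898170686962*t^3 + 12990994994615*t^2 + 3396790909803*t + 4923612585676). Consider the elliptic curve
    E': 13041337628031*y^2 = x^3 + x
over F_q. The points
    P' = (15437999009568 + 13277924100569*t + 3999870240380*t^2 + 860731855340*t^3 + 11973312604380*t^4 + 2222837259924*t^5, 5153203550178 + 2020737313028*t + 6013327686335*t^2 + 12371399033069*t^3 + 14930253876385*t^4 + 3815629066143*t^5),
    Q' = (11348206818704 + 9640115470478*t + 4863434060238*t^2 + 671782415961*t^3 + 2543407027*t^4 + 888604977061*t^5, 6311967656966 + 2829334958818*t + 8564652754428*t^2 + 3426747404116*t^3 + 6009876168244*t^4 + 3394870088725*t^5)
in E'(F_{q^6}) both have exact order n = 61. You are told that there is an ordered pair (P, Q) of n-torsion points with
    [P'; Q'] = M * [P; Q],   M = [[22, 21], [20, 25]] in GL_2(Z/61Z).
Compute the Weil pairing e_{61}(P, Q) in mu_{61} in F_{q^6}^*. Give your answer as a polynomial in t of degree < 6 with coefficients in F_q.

Under M = [[22,21],[20,25]] in GL_2(Z/61), e_{61}(P',Q') = e_{61}(P,Q)^(22*25-21*20 mod 61).
det M = 22*25 - 21*20 = 130 = 8 (mod 61); 8^{-1} = 23 (mod 61).
(x,y)|->(5308151964667x,5308151964667y) sends E' to y^2=x^3+5777297975007*x.
Build f_{61,P'} and f_{61,Q'} via the 6-bit ladder of 61=111101_2; evaluate at shifted divisors; quotient in F_{15490878353501^6}.
Miller gives e_{61}(P',Q') = 881906620985 + 808468888759*t + 14804757671809*t^2 + 13127749568121*t^3 + 9817459361620*t^4 + 10208985683042*t^5 in F_{15490878353501^6}.
Thus e_{61}(P,Q) = 9714051972983 + 4898222517723*t + 6066605115774*t^2 + 8916396414684*t^3 + 2298274448947*t^4 + 14871720341907*t^5.

9714051972983 + 4898222517723*t + 6066605115774*t^2 + 8916396414684*t^3 + 2298274448947*t^4 + 14871720341907*t^5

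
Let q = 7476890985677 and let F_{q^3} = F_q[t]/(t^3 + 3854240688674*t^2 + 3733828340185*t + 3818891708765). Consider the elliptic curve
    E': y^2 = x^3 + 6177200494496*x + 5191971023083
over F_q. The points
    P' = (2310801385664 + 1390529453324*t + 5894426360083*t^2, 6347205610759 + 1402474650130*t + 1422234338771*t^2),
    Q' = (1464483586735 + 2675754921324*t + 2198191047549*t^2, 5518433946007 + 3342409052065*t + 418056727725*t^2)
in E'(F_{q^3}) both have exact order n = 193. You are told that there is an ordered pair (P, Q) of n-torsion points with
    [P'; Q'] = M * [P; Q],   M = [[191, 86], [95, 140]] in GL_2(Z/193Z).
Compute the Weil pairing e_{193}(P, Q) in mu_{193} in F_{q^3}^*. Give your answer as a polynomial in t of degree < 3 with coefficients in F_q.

3960055155694 + 4141291589731*t + 2457638080806*t^2

e_{193}(aP+bQ,cP+dQ) = e_{193}(P,Q)^(ad-bc); with (a,b,c,d)=(191,86,95,140) this gives the det-193 law.
So e_{193}(P,Q) = e_{193}(P',Q')^{23}, since 42*23 = 1 mod 193.
Double-and-add over 11000001: 8-1 doublings, 3-1 additions; each step l_{T,T}/v_{2T} or l_{T,P'}/v at Q'+S for random S.
f_P(D_Q)/f_Q(D_P) = 2472719995118 + 160994274856*t + 3130071640902*t^2.
Thus e_{193}(P,Q) = 3960055155694 + 4141291589731*t + 2457638080806*t^2.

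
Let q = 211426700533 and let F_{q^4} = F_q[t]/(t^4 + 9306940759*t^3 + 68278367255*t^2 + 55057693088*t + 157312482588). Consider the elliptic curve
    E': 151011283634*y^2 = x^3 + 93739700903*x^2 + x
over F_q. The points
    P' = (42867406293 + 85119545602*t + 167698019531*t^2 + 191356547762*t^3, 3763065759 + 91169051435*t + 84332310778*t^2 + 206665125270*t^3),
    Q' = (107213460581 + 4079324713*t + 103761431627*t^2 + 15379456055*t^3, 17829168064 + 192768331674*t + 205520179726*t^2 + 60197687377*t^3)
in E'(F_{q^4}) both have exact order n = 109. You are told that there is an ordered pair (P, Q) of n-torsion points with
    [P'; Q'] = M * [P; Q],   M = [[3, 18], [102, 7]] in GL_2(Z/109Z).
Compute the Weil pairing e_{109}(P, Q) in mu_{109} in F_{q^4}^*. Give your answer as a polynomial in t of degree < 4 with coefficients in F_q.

Alternating bilinearity on E[109] (values in mu_{109} in F_{211426700533^4}) gives e(P',Q') = e(P,Q)^det(M).
So e_{109}(P,Q) = e_{109}(P',Q')^{66}, since 38*66 = 1 mod 109.
(x,y)|->(47144502459x+83983192140,47144502459y) sends E' to y^2=x^3+163239548162.
Build f_{109,P'} and f_{109,Q'} via the 7-bit ladder of 109=1101101_2; evaluate at shifted divisors; quotient in F_{211426700533^4}.
Result: e(P',Q') = 130364997906 + 100531470599*t + 67077274976*t^2 + 6920813344*t^3.
Thus e_{109}(P,Q) = 108645954507 + 182718009589*t + 105618486680*t^2 + 16466916910*t^3.

108645954507 + 182718009589*t + 105618486680*t^2 + 16466916910*t^3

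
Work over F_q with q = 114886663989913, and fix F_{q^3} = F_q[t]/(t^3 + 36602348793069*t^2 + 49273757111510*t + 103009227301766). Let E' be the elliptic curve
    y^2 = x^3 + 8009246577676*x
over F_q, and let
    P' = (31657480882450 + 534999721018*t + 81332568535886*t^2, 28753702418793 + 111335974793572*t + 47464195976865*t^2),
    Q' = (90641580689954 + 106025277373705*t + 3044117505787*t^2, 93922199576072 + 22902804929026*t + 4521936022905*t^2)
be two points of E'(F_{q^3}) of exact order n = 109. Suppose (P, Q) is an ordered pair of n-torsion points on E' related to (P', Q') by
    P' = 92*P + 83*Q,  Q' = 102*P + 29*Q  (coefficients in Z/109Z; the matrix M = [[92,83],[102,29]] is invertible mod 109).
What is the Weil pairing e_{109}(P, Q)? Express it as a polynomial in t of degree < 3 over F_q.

101012461295782 + 4926162940560*t + 52729069918060*t^2

Alternating bilinearity on E[109] (values in mu_{109} in F_{114886663989913^3}) gives e(P',Q') = e(P,Q)^det(M).
92*29 - 83*102 = -5798; reduced mod 109: det = 88, inverse 83.
Double-and-add over 1101101: 7-1 doublings, 5-1 additions; each step l_{T,T}/v_{2T} or l_{T,P'}/v at Q'+S for random S.
e_{109}(P',Q') = 12210672638297 + 93641413309859*t + 6276806703993*t^2.
Hence e(P,Q) = 101012461295782 + 4926162940560*t + 52729069918060*t^2 in F_{114886663989913^3}^*.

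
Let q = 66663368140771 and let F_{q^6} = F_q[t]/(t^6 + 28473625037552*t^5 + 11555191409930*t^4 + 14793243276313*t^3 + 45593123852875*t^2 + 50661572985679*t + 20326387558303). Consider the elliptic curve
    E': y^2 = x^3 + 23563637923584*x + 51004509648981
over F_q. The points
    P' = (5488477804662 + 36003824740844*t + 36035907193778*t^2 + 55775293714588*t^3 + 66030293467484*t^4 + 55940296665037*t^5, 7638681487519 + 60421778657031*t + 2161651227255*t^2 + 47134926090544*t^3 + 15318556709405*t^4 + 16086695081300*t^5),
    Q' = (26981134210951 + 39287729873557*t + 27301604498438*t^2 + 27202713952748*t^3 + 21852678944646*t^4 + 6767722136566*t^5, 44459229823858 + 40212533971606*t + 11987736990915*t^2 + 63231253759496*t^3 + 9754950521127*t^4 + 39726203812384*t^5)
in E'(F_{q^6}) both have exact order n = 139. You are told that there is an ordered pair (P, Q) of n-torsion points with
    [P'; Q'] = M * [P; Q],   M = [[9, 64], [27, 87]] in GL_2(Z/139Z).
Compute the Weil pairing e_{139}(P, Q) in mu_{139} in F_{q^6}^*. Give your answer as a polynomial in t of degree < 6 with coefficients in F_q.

e_{139} is bilinear + alternating on E[139], so e_{139}(9*P + 64*Q, 27*P + 87*Q) = e_{139}(P,Q)^(9*87-64*27).
Inverting 28 mod 139: 5. Thus e_{139}(P,Q) = e(P',Q')^{5}.
Miller loop for e_{139} over F_{66663368140771^6}: bits of 139 = 10001011; 7 double steps + 3 add steps, l/v at each.
The quotient is 58351125360852 + 2411164773102*t + 65206064265553*t^2 + 5557925959686*t^3 + 1618422017650*t^4 + 15670175195770*t^5.
e_{139}(P,Q) = (58351125360852 + 2411164773102*t + 65206064265553*t^2 + 5557925959686*t^3 + 1618422017650*t^4 + 15670175195770*t^5)^{5} = 42864004287436 + 23761496926988*t + 46089346989709*t^2 + 39829553791116*t^3 + 35758508997301*t^4 + 34106919290189*t^5.

42864004287436 + 23761496926988*t + 46089346989709*t^2 + 39829553791116*t^3 + 35758508997301*t^4 + 34106919290189*t^5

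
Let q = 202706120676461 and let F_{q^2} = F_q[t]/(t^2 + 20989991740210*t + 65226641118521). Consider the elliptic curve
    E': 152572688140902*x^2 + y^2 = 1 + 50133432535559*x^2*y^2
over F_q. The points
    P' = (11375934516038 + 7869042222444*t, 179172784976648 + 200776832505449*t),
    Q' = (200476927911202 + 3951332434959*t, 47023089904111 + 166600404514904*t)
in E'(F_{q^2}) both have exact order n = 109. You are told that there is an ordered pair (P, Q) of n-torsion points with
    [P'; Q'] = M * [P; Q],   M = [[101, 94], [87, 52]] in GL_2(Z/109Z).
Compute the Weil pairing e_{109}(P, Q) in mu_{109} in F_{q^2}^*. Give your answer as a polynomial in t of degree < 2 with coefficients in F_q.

Alternating bilinearity on E[109] (values in mu_{109} in F_{202706120676461^2}) gives e(P',Q') = e(P,Q)^det(M).
101*52 - 94*87 = -2926; reduced mod 109: det = 17, inverse 77.
Edwards->Montgomery: u=(1+y)/(1-y), v=u/x -> 45091756330962v^2=u^3+u; then x_W=76286344070451u: y^2=x^3+28988125403802*x.
7-bit Miller (1101101) on E'/F_{202706120676461} with a'=28988125403802, b'=0: accumulate tangent/chord ratios at Q'+S and P'+S'.
f_P(D_Q)/f_Q(D_P) = 169598016017482 + 87923212792204*t.
e_{109}(P,Q) = (169598016017482 + 87923212792204*t)^{77} = 100767680340536 + 161672765735124*t.

100767680340536 + 161672765735124*t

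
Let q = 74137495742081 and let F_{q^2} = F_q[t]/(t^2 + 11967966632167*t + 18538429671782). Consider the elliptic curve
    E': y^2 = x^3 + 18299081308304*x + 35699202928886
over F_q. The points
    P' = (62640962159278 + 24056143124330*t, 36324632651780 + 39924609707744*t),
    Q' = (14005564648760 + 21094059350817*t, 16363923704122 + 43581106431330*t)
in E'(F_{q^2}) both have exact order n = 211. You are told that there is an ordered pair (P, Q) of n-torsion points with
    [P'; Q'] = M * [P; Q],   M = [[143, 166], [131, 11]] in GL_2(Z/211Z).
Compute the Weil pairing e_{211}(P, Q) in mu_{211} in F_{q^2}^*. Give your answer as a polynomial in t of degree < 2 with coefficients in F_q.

57066642758327 + 11656835887397*t

e_{211} is bilinear + alternating on E[211], so e_{211}(143*P + 166*Q, 131*P + 11*Q) = e_{211}(P,Q)^(143*11-166*131).
Hence e(P,Q) = e(P',Q')^{150} where 150 = 83^{-1} mod 211.
n = 211 = (11010011)_2 (8 bits, wt 5); accumulate f_{211,P'}(Q'+S)/f_{211,P'}(S) along the 7-step ladder.
So e_{211}(P',Q') = 49647030924520 + 32568807737477*t.
e_{211}(P,Q) = (49647030924520 + 32568807737477*t)^{150} = 57066642758327 + 11656835887397*t.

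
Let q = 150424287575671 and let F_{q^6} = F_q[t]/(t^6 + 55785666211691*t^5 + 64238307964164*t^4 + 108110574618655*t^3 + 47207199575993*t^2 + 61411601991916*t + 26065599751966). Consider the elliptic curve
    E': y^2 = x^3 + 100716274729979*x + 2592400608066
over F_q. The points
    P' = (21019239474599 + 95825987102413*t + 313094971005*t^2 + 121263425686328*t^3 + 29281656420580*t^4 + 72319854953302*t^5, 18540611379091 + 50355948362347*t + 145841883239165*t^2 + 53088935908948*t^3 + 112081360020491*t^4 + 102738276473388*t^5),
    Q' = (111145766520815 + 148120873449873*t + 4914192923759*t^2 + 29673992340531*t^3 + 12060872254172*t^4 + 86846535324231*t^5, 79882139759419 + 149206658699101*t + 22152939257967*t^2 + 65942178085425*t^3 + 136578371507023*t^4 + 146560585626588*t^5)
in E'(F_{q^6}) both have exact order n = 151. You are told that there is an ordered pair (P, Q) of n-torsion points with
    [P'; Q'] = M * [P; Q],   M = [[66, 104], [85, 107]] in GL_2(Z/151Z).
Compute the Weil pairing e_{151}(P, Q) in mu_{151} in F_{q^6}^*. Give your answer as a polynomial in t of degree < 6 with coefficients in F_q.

Alternating bilinearity on E[151] (values in mu_{151} in F_{150424287575671^6}) gives e(P',Q') = e(P,Q)^det(M).
So e_{151}(P,Q) = e_{151}(P',Q')^{40}, since 34*40 = 1 mod 151.
n = 151 = (10010111)_2 (8 bits, wt 5); accumulate f_{151,P'}(Q'+S)/f_{151,P'}(S) along the 7-step ladder.
So e_{151}(P',Q') = 53403119043715 + 63980939294125*t + 22189844790344*t^2 + 142248579035492*t^3 + 49905857845411*t^4 + 104030341060072*t^5.
Hence e(P,Q) = 88703921181949 + 99396982614876*t + 28069734849328*t^2 + 89826179108506*t^3 + 8602354944839*t^4 + 99185487735996*t^5 in F_{150424287575671^6}^*.

88703921181949 + 99396982614876*t + 28069734849328*t^2 + 89826179108506*t^3 + 8602354944839*t^4 + 99185487735996*t^5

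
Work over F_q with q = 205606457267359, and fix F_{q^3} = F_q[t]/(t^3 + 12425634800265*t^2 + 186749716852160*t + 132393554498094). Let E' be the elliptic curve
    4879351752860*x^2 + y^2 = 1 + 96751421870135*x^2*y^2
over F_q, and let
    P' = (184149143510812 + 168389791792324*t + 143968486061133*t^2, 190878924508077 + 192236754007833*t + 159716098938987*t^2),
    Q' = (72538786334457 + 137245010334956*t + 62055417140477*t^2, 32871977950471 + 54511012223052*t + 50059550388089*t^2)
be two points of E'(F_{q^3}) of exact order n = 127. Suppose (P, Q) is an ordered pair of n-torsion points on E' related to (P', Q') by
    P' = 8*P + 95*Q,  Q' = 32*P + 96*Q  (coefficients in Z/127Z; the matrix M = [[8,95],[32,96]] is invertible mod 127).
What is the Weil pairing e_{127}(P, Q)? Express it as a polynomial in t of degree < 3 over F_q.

18318426128360 + 198100059142673*t + 180172737764671*t^2

e_{127}(aP+bQ,cP+dQ) = e_{127}(P,Q)^(ad-bc); with (a,b,c,d)=(8,95,32,96) this gives the det-127 law.
So e_{127}(P,Q) = e_{127}(P',Q')^{118}, since 14*118 = 1 mod 127.
Map (x,y)_Ed via u=(1+y)/(1-y), v=(1+y)/((1-y)x) to Montgomery A=122735508946223,B=202723726648571; then to (a',b')=(202343237289105,189767882082143).
Build f_{127,P'} and f_{127,Q'} via the 7-bit ladder of 127=1111111_2; evaluate at shifted divisors; quotient in F_{205606457267359^3}.
So e_{127}(P',Q') = 137177878327405 + 169098384990800*t + 110430129915946*t^2.
Hence e(P,Q) = 18318426128360 + 198100059142673*t + 180172737764671*t^2 in F_{205606457267359^3}^*.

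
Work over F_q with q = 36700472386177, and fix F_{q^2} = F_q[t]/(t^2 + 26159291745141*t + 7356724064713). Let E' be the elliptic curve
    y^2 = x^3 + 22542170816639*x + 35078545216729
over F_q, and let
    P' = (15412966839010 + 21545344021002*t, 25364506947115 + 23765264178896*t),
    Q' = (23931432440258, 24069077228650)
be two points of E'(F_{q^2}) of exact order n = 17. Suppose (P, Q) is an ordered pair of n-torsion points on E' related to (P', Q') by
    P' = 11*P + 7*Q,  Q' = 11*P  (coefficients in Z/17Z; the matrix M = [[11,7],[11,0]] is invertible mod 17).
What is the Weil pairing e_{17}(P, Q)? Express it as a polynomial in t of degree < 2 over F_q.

Under M = [[11,7],[11,0]] in GL_2(Z/17), e_{17}(P',Q') = e_{17}(P,Q)^(11*0-7*11 mod 17).
11*0 - 7*11 = -77; reduced mod 17: det = 8, inverse 15.
n = 17 = (10001)_2 (5 bits, wt 2); accumulate f_{17,P'}(Q'+S)/f_{17,P'}(S) along the 4-step ladder.
f_P(D_Q)/f_Q(D_P) = 28059866182394 + 11597982857026*t.
Thus e_{17}(P,Q) = 4184230164308 + 9367659430196*t.

4184230164308 + 9367659430196*t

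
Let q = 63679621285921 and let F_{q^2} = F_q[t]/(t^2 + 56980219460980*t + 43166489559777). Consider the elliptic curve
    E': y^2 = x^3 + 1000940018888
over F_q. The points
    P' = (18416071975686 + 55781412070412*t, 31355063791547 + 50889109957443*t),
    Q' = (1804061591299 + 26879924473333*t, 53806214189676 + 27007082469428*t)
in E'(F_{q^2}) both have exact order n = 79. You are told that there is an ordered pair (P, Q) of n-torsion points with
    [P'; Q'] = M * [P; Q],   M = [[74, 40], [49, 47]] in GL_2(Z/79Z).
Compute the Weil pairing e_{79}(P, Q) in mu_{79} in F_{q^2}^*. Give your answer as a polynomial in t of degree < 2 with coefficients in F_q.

51491238676758 + 37616028313188*t

Alternating bilinearity on E[79] (values in mu_{79} in F_{63679621285921^2}) gives e(P',Q') = e(P,Q)^det(M).
det(M) mod 79 = 17; its inverse in (Z/79)^* is 14 (check: 17*14 mod 79 = 1).
7-bit Miller (1001111) on E'/F_{63679621285921} with a'=0, b'=1000940018888: accumulate tangent/chord ratios at Q'+S and P'+S'.
e_{79}(P',Q') = 8668748050177 + 58551750483182*t.
Thus e_{79}(P,Q) = 51491238676758 + 37616028313188*t.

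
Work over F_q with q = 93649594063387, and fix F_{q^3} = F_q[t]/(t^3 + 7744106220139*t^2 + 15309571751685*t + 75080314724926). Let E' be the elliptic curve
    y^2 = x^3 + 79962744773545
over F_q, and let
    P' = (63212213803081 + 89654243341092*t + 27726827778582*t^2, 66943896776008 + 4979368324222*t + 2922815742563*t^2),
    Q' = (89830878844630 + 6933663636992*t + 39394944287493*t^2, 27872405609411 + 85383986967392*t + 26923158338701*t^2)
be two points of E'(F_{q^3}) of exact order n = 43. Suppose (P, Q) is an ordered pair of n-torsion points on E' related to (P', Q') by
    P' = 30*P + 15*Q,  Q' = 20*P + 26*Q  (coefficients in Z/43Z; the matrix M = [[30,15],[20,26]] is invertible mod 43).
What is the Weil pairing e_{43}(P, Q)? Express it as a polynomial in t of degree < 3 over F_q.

The 43-Weil pairing on E[43] over F_{93649594063387} is alternating-bilinear: e_{43}(P',Q') = e_{43}(P,Q)^det(M).
30*26 - 15*20 = 480; reduced mod 43: det = 7, inverse 37.
Miller loop for e_{43} over F_{93649594063387^3}: bits of 43 = 101011; 5 double steps + 3 add steps, l/v at each.
The quotient is 56296186039428 + 42087923883265*t + 33904908613278*t^2.
Hence e(P,Q) = 58729849670609 + 40314457964139*t + 87599362712691*t^2 in F_{93649594063387^3}^*.

58729849670609 + 40314457964139*t + 87599362712691*t^2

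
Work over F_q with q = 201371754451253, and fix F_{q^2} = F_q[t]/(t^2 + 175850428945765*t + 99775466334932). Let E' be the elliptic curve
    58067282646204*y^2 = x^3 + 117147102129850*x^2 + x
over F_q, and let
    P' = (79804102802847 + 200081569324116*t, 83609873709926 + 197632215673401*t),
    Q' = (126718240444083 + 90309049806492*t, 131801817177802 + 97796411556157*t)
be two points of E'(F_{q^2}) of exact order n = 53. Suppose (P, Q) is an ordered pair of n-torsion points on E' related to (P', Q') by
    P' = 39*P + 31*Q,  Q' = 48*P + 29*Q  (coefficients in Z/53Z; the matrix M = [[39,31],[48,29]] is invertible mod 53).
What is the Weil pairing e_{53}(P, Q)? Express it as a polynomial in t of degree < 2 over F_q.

Alternating bilinearity on E[53] (values in mu_{53} in F_{201371754451253^2}) gives e(P',Q') = e(P,Q)^det(M).
det(M) mod 53 = 14; its inverse in (Z/53)^* is 19 (check: 14*19 mod 53 = 1).
Undo Montgomery via alpha=51439127401079, beta=41169946824222: (a',b')=(11453941272996,179720241810768) over F_{201371754451253}.
n = 53 = (110101)_2 (6 bits, wt 4); accumulate f_{53,P'}(Q'+S)/f_{53,P'}(S) along the 5-step ladder.
The quotient is 130164969127667 + 168456423244726*t.
Raise to 19: e(P,Q) = 27067041829105 + 25156125338810*t in mu_{53}.

27067041829105 + 25156125338810*t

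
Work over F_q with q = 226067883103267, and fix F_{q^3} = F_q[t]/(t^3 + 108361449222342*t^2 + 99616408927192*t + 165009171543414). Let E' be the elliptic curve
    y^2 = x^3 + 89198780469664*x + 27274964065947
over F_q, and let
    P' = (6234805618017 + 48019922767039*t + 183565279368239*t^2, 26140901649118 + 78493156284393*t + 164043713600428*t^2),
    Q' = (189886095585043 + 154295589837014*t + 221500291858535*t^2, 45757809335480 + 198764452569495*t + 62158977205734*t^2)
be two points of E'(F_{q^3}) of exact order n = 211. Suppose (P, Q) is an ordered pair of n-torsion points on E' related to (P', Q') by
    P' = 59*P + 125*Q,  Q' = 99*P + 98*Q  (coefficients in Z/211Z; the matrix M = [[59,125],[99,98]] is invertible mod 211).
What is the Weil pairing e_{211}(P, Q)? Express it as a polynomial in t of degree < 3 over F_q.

159711562822899 + 18138673997246*t + 117934954477591*t^2

The 211-Weil pairing on E[211] over F_{226067883103267} is alternating-bilinear: e_{211}(P',Q') = e_{211}(P,Q)^det(M).
det(M) mod 211 = 159; its inverse in (Z/211)^* is 142 (check: 159*142 mod 211 = 1).
Miller loop for e_{211} over F_{226067883103267^3}: bits of 211 = 11010011; 7 double steps + 4 add steps, l/v at each.
Result: e(P',Q') = 110493294949783 + 152880601916859*t + 152512104007607*t^2.
Thus e_{211}(P,Q) = 159711562822899 + 18138673997246*t + 117934954477591*t^2.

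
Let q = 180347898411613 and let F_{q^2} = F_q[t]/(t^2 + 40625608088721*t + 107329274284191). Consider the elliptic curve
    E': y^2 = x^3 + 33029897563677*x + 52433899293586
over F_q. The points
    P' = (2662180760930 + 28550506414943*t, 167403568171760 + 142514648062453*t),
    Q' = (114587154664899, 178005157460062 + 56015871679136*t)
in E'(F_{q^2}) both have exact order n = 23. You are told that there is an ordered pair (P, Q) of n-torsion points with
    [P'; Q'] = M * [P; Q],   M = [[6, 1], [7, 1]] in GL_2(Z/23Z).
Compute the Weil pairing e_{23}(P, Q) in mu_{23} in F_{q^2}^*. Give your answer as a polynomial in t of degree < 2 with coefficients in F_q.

161732707752436 + 7832299483986*t

Since e_{23}(P,P)=e_{23}(Q,Q)=1 and e_{23}(Q,P)=e_{23}(P,Q)^{-1}, expanding e_{23}(6*P + 1*Q,7*P + 1*Q) leaves e(P,Q)^det(M).
So e_{23}(P,Q) = e_{23}(P',Q')^{22}, since 22*22 = 1 mod 23.
n = 23 = (10111)_2 (5 bits, wt 4); accumulate f_{23,P'}(Q'+S)/f_{23,P'}(S) along the 4-step ladder.
So e_{23}(P',Q') = 56335732228450 + 172515598927627*t.
Finally e_{23}(P,Q) = 161732707752436 + 7832299483986*t.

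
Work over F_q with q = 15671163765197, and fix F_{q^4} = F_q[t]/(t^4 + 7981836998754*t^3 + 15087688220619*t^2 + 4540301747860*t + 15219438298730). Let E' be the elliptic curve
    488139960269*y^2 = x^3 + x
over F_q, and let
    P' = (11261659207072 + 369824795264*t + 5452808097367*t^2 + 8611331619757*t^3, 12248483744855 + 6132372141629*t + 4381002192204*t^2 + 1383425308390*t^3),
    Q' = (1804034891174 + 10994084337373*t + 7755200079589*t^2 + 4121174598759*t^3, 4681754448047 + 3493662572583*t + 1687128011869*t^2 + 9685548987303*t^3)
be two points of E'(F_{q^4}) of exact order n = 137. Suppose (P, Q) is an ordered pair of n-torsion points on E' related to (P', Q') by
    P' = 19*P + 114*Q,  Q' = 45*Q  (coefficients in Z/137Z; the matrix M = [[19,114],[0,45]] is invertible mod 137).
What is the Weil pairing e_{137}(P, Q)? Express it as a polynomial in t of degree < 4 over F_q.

5499691231401 + 13839915529110*t + 10765644335502*t^2 + 9108062915426*t^3

e_{137} is bilinear + alternating on E[137], so e_{137}(19*P + 114*Q, 45*Q) = e_{137}(P,Q)^(19*45-114*0).
Hence e(P,Q) = e(P',Q')^{54} where 54 = 33^{-1} mod 137.
Montgomery->Weierstrass: x_W = 2191755387996*x, y_W=2191755387996*y on F_{15671163765197}; lands on y^2=x^3+14529502843840*x.
Double-and-add over 10001001: 8-1 doublings, 3-1 additions; each step l_{T,T}/v_{2T} or l_{T,P'}/v at Q'+S for random S.
The quotient is 3714188948789 + 13876307042729*t + 380839140915*t^2 + 9981164892175*t^3.
Raise to 54: e(P,Q) = 5499691231401 + 13839915529110*t + 10765644335502*t^2 + 9108062915426*t^3 in mu_{137}.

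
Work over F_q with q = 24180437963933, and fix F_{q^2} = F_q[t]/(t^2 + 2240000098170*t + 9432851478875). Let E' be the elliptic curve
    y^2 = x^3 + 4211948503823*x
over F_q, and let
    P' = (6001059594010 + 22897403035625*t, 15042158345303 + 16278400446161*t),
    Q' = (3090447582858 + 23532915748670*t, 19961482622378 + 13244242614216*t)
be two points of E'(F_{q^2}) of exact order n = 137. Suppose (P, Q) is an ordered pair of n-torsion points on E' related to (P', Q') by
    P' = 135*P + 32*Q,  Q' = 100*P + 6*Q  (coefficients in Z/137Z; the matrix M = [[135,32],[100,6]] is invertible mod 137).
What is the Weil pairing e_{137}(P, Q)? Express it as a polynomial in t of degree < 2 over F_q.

e_{137}(aP+bQ,cP+dQ) = e_{137}(P,Q)^(ad-bc); with (a,b,c,d)=(135,32,100,6) this gives the det-137 law.
det M = 135*6 - 32*100 = -2390 = 76 (mod 137); 76^{-1} = 128 (mod 137).
Double-and-add over 10001001: 8-1 doublings, 3-1 additions; each step l_{T,T}/v_{2T} or l_{T,P'}/v at Q'+S for random S.
So e_{137}(P',Q') = 10627414439733 + 15138208639610*t.
Finally e_{137}(P,Q) = 7725345398239 + 10337935850777*t.

7725345398239 + 10337935850777*t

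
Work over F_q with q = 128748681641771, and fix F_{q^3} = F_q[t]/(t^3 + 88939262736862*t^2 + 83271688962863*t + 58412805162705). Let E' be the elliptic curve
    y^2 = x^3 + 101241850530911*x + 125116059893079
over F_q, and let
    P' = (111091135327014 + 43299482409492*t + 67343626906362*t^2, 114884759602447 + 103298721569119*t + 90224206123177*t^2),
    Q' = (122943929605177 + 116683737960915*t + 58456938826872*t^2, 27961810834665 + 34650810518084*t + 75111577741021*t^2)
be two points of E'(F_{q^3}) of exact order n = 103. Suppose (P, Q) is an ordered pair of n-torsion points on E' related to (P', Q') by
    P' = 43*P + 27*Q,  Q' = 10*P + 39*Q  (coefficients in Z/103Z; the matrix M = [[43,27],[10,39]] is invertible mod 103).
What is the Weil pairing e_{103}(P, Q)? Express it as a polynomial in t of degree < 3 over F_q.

114739789705483 + 61652592724152*t + 71786621484857*t^2

Alternating bilinearity on E[103] (values in mu_{103} in F_{128748681641771^3}) gives e(P',Q') = e(P,Q)^det(M).
Hence e(P,Q) = e(P',Q')^{50} where 50 = 68^{-1} mod 103.
7-bit Miller (1100111) on E'/F_{128748681641771} with a'=101241850530911, b'=125116059893079: accumulate tangent/chord ratios at Q'+S and P'+S'.
Result: e(P',Q') = 107755094322340 + 113197933138077*t + 76625878562494*t^2.
(107755094322340 + 113197933138077*t + 76625878562494*t^2)^{50} mod (128748681641771,f) = 114739789705483 + 61652592724152*t + 71786621484857*t^2.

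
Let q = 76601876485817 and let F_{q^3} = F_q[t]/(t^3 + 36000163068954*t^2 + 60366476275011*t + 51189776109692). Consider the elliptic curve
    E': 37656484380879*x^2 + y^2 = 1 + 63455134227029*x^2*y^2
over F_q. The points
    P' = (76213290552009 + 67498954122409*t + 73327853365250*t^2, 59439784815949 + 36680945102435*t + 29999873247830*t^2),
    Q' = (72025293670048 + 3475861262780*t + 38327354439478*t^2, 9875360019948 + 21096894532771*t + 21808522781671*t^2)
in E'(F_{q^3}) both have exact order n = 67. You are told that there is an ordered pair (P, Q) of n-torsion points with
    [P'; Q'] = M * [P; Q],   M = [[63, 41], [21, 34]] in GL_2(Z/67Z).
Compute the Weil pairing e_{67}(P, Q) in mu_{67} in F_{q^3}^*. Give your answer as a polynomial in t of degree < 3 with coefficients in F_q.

40350993501278 + 56114615753685*t + 53397402489833*t^2

e_{67}(aP+bQ,cP+dQ) = e_{67}(P,Q)^(ad-bc); with (a,b,c,d)=(63,41,21,34) this gives the det-67 law.
det M = 63*34 - 41*21 = 1281 = 8 (mod 67); 8^{-1} = 42 (mod 67).
Map (x,y)_Ed via u=(1+y)/(1-y), v=(1+y)/((1-y)x) to Montgomery A=56087957725718,B=9534103206540; then to (a',b')=(47350364834797,17336558749239).
Miller loop for e_{67} over F_{76601876485817^3}: bits of 67 = 1000011; 6 double steps + 2 add steps, l/v at each.
So e_{67}(P',Q') = 53173421484079 + 22993002773288*t + 65235004585037*t^2.
e_{67}(P,Q) = (53173421484079 + 22993002773288*t + 65235004585037*t^2)^{42} = 40350993501278 + 56114615753685*t + 53397402489833*t^2.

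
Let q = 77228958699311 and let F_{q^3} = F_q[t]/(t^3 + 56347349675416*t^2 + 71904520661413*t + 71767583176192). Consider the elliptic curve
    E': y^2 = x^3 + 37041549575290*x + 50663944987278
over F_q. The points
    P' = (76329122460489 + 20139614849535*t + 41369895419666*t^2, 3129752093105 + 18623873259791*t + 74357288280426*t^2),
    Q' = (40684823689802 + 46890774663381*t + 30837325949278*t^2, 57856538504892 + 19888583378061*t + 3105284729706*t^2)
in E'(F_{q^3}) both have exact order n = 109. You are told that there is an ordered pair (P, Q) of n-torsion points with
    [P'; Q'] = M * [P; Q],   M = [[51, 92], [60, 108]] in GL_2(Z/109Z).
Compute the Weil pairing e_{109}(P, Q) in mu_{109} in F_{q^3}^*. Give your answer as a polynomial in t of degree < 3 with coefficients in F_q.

57265092321060 + 73994440058030*t + 72770347790618*t^2

Alternating bilinearity on E[109] (values in mu_{109} in F_{77228958699311^3}) gives e(P',Q') = e(P,Q)^det(M).
Inverting 97 mod 109: 9. Thus e_{109}(P,Q) = e(P',Q')^{9}.
Build f_{109,P'} and f_{109,Q'} via the 7-bit ladder of 109=1101101_2; evaluate at shifted divisors; quotient in F_{77228958699311^3}.
f_P(D_Q)/f_Q(D_P) = 34073232724086 + 7421801180806*t + 22350483300609*t^2.
Thus e_{109}(P,Q) = 57265092321060 + 73994440058030*t + 72770347790618*t^2.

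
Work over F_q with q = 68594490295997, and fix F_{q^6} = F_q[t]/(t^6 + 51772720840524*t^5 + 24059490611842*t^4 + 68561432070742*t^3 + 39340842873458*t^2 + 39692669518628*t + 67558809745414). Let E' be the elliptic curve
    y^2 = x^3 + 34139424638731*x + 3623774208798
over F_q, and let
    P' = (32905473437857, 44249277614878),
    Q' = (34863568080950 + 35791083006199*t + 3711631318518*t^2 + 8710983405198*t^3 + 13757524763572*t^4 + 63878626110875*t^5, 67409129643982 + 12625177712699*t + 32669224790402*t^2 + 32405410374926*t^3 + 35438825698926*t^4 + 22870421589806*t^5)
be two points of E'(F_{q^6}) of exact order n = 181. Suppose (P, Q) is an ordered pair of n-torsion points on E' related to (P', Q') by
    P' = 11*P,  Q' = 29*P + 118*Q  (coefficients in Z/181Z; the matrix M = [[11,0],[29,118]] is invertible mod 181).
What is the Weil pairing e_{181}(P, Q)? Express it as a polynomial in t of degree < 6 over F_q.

Alternating bilinearity on E[181] (values in mu_{181} in F_{68594490295997^6}) gives e(P',Q') = e(P,Q)^det(M).
det(M) mod 181 = 31; its inverse in (Z/181)^* is 146 (check: 31*146 mod 181 = 1).
8-bit Miller (10110101) on E'/F_{68594490295997} with a'=34139424638731, b'=3623774208798: accumulate tangent/chord ratios at Q'+S and P'+S'.
Result: e(P',Q') = 14409883115179 + 55574200444039*t + 42006742328671*t^2 + 55397193795780*t^3 + 43770991771450*t^4 + 40452129201064*t^5.
Raise to 146: e(P,Q) = 59309339875954 + 18044897957712*t + 48915518988670*t^2 + 58185527987454*t^3 + 15688976378784*t^4 + 21600692292311*t^5 in mu_{181}.

59309339875954 + 18044897957712*t + 48915518988670*t^2 + 58185527987454*t^3 + 15688976378784*t^4 + 21600692292311*t^5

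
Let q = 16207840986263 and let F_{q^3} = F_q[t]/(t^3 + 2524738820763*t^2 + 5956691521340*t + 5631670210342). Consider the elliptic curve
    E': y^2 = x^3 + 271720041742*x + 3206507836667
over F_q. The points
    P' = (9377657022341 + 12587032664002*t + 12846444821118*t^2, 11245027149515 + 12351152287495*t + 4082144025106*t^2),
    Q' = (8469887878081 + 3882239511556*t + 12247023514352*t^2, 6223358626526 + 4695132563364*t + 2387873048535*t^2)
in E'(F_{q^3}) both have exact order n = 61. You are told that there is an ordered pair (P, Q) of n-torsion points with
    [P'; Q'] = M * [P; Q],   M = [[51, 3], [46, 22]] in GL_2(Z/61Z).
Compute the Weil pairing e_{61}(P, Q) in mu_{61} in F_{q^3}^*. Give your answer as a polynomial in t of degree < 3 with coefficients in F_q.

e_{61} is bilinear + alternating on E[61], so e_{61}(51*P + 3*Q, 46*P + 22*Q) = e_{61}(P,Q)^(51*22-3*46).
det M = 51*22 - 3*46 = 984 = 8 (mod 61); 8^{-1} = 23 (mod 61).
Run Miller on y^2=x^3+271720041742*x+3206507836667 over F_{16207840986263}: ladder 111101 (6 bits); e = f_P(D_Q)/f_Q(D_P).
Result: e(P',Q') = 5147277266690 + 9265489717764*t + 8538421874600*t^2.
Finally e_{61}(P,Q) = 9865212330052 + 1381876651252*t + 6971178643843*t^2.

9865212330052 + 1381876651252*t + 6971178643843*t^2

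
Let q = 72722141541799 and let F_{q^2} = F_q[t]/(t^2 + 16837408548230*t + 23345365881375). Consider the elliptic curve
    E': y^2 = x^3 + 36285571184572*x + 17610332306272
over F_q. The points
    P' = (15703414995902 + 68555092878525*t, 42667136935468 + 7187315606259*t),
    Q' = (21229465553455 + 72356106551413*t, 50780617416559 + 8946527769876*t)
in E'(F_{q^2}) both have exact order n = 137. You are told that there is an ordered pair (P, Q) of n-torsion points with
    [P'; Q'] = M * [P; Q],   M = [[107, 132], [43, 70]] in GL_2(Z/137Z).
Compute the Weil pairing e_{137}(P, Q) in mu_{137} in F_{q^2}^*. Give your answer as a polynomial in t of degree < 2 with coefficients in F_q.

49326280348936 + 64196485572921*t

e_{137} is bilinear + alternating on E[137], so e_{137}(107*P + 132*Q, 43*P + 70*Q) = e_{137}(P,Q)^(107*70-132*43).
107*70 - 132*43 = 1814; reduced mod 137: det = 33, inverse 54.
Run Miller on y^2=x^3+36285571184572*x+17610332306272 over F_{72722141541799}: ladder 10001001 (8 bits); e = f_P(D_Q)/f_Q(D_P).
Miller gives e_{137}(P',Q') = 29003208200732 + 17232531779549*t in F_{72722141541799^2}.
e_{137}(P,Q) = (29003208200732 + 17232531779549*t)^{54} = 49326280348936 + 64196485572921*t.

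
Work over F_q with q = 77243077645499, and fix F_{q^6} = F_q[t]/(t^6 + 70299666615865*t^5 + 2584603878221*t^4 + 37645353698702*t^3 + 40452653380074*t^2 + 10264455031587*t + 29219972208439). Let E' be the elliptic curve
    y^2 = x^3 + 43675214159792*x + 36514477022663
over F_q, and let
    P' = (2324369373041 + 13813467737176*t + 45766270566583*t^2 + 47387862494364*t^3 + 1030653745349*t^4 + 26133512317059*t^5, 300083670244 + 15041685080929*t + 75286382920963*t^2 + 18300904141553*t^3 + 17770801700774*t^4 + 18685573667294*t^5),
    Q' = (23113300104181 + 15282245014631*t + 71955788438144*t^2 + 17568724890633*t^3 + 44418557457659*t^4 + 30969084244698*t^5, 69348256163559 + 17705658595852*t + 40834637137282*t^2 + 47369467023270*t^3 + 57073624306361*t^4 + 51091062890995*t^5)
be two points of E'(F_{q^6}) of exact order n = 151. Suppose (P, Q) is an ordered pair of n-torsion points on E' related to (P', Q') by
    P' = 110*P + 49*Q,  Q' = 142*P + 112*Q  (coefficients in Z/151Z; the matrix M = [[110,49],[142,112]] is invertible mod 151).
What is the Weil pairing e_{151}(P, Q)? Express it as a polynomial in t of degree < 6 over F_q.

Alternating bilinearity on E[151] (values in mu_{151} in F_{77243077645499^6}) gives e(P',Q') = e(P,Q)^det(M).
det(M) mod 151 = 77; its inverse in (Z/151)^* is 51 (check: 77*51 mod 151 = 1).
Double-and-add over 10010111: 8-1 doublings, 5-1 additions; each step l_{T,T}/v_{2T} or l_{T,P'}/v at Q'+S for random S.
f_P(D_Q)/f_Q(D_P) = 6684244386932 + 38155264272726*t + 3691658894235*t^2 + 72306557697969*t^3 + 43159656162110*t^4 + 33790700839786*t^5.
(6684244386932 + 38155264272726*t + 3691658894235*t^2 + 72306557697969*t^3 + 43159656162110*t^4 + 33790700839786*t^5)^{51} mod (77243077645499,f) = 55700463893454 + 3358869897032*t + 76631347451121*t^2 + 76293075836784*t^3 + 32689325373263*t^4 + 77131188107220*t^5.

55700463893454 + 3358869897032*t + 76631347451121*t^2 + 76293075836784*t^3 + 32689325373263*t^4 + 77131188107220*t^5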